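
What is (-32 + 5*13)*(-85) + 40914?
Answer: 38109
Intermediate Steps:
(-32 + 5*13)*(-85) + 40914 = (-32 + 65)*(-85) + 40914 = 33*(-85) + 40914 = -2805 + 40914 = 38109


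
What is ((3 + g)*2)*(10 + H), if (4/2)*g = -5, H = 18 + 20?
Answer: 48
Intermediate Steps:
H = 38
g = -5/2 (g = (1/2)*(-5) = -5/2 ≈ -2.5000)
((3 + g)*2)*(10 + H) = ((3 - 5/2)*2)*(10 + 38) = ((1/2)*2)*48 = 1*48 = 48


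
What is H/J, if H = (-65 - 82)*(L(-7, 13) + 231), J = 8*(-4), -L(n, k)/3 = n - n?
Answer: 33957/32 ≈ 1061.2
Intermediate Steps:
L(n, k) = 0 (L(n, k) = -3*(n - n) = -3*0 = 0)
J = -32
H = -33957 (H = (-65 - 82)*(0 + 231) = -147*231 = -33957)
H/J = -33957/(-32) = -33957*(-1/32) = 33957/32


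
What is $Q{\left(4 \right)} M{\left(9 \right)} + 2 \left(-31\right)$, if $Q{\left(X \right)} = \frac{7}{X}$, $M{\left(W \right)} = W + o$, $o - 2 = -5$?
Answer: $- \frac{103}{2} \approx -51.5$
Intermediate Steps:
$o = -3$ ($o = 2 - 5 = -3$)
$M{\left(W \right)} = -3 + W$ ($M{\left(W \right)} = W - 3 = -3 + W$)
$Q{\left(4 \right)} M{\left(9 \right)} + 2 \left(-31\right) = \frac{7}{4} \left(-3 + 9\right) + 2 \left(-31\right) = 7 \cdot \frac{1}{4} \cdot 6 - 62 = \frac{7}{4} \cdot 6 - 62 = \frac{21}{2} - 62 = - \frac{103}{2}$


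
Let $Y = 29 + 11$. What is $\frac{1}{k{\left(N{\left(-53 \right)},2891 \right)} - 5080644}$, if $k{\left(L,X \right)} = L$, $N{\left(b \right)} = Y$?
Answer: $- \frac{1}{5080604} \approx -1.9683 \cdot 10^{-7}$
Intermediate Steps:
$Y = 40$
$N{\left(b \right)} = 40$
$\frac{1}{k{\left(N{\left(-53 \right)},2891 \right)} - 5080644} = \frac{1}{40 - 5080644} = \frac{1}{-5080604} = - \frac{1}{5080604}$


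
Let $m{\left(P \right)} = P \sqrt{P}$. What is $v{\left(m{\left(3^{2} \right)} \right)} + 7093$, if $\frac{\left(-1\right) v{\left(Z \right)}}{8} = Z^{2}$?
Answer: $1261$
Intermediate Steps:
$m{\left(P \right)} = P^{\frac{3}{2}}$
$v{\left(Z \right)} = - 8 Z^{2}$
$v{\left(m{\left(3^{2} \right)} \right)} + 7093 = - 8 \left(\left(3^{2}\right)^{\frac{3}{2}}\right)^{2} + 7093 = - 8 \left(9^{\frac{3}{2}}\right)^{2} + 7093 = - 8 \cdot 27^{2} + 7093 = \left(-8\right) 729 + 7093 = -5832 + 7093 = 1261$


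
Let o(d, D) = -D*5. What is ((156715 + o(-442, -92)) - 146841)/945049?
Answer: 10334/945049 ≈ 0.010935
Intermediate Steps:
o(d, D) = -5*D
((156715 + o(-442, -92)) - 146841)/945049 = ((156715 - 5*(-92)) - 146841)/945049 = ((156715 + 460) - 146841)*(1/945049) = (157175 - 146841)*(1/945049) = 10334*(1/945049) = 10334/945049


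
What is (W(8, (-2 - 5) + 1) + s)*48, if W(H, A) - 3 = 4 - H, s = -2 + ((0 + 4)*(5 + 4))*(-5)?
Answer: -8784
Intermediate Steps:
s = -182 (s = -2 + (4*9)*(-5) = -2 + 36*(-5) = -2 - 180 = -182)
W(H, A) = 7 - H (W(H, A) = 3 + (4 - H) = 7 - H)
(W(8, (-2 - 5) + 1) + s)*48 = ((7 - 1*8) - 182)*48 = ((7 - 8) - 182)*48 = (-1 - 182)*48 = -183*48 = -8784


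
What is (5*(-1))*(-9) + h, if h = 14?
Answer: 59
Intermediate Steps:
(5*(-1))*(-9) + h = (5*(-1))*(-9) + 14 = -5*(-9) + 14 = 45 + 14 = 59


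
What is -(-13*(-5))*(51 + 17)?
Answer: -4420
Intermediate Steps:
-(-13*(-5))*(51 + 17) = -65*68 = -1*4420 = -4420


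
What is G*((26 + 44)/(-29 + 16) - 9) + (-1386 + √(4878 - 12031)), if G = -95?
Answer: -253/13 + I*√7153 ≈ -19.462 + 84.575*I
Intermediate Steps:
G*((26 + 44)/(-29 + 16) - 9) + (-1386 + √(4878 - 12031)) = -95*((26 + 44)/(-29 + 16) - 9) + (-1386 + √(4878 - 12031)) = -95*(70/(-13) - 9) + (-1386 + √(-7153)) = -95*(70*(-1/13) - 9) + (-1386 + I*√7153) = -95*(-70/13 - 9) + (-1386 + I*√7153) = -95*(-187/13) + (-1386 + I*√7153) = 17765/13 + (-1386 + I*√7153) = -253/13 + I*√7153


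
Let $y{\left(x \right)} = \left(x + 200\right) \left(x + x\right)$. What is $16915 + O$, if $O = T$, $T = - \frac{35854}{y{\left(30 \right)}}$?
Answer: $\frac{116695573}{6900} \approx 16912.0$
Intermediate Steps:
$y{\left(x \right)} = 2 x \left(200 + x\right)$ ($y{\left(x \right)} = \left(200 + x\right) 2 x = 2 x \left(200 + x\right)$)
$T = - \frac{17927}{6900}$ ($T = - \frac{35854}{2 \cdot 30 \left(200 + 30\right)} = - \frac{35854}{2 \cdot 30 \cdot 230} = - \frac{35854}{13800} = \left(-35854\right) \frac{1}{13800} = - \frac{17927}{6900} \approx -2.5981$)
$O = - \frac{17927}{6900} \approx -2.5981$
$16915 + O = 16915 - \frac{17927}{6900} = \frac{116695573}{6900}$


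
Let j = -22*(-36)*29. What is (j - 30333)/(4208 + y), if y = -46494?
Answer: 7365/42286 ≈ 0.17417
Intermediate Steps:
j = 22968 (j = 792*29 = 22968)
(j - 30333)/(4208 + y) = (22968 - 30333)/(4208 - 46494) = -7365/(-42286) = -7365*(-1/42286) = 7365/42286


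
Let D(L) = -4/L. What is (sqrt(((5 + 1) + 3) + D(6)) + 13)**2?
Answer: 532/3 + 130*sqrt(3)/3 ≈ 252.39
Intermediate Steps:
(sqrt(((5 + 1) + 3) + D(6)) + 13)**2 = (sqrt(((5 + 1) + 3) - 4/6) + 13)**2 = (sqrt((6 + 3) - 4*1/6) + 13)**2 = (sqrt(9 - 2/3) + 13)**2 = (sqrt(25/3) + 13)**2 = (5*sqrt(3)/3 + 13)**2 = (13 + 5*sqrt(3)/3)**2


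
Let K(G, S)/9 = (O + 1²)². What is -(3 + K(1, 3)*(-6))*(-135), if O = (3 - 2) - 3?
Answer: -6885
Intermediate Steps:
O = -2 (O = 1 - 3 = -2)
K(G, S) = 9 (K(G, S) = 9*(-2 + 1²)² = 9*(-2 + 1)² = 9*(-1)² = 9*1 = 9)
-(3 + K(1, 3)*(-6))*(-135) = -(3 + 9*(-6))*(-135) = -(3 - 54)*(-135) = -1*(-51)*(-135) = 51*(-135) = -6885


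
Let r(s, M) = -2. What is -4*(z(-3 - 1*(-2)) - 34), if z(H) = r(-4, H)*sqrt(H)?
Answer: 136 + 8*I ≈ 136.0 + 8.0*I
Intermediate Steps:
z(H) = -2*sqrt(H)
-4*(z(-3 - 1*(-2)) - 34) = -4*(-2*sqrt(-3 - 1*(-2)) - 34) = -4*(-2*sqrt(-3 + 2) - 34) = -4*(-2*I - 34) = -4*(-34 - 2*I) = 136 + 8*I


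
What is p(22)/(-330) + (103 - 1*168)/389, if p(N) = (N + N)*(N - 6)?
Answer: -13423/5835 ≈ -2.3004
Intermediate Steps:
p(N) = 2*N*(-6 + N) (p(N) = (2*N)*(-6 + N) = 2*N*(-6 + N))
p(22)/(-330) + (103 - 1*168)/389 = (2*22*(-6 + 22))/(-330) + (103 - 1*168)/389 = (2*22*16)*(-1/330) + (103 - 168)*(1/389) = 704*(-1/330) - 65*1/389 = -32/15 - 65/389 = -13423/5835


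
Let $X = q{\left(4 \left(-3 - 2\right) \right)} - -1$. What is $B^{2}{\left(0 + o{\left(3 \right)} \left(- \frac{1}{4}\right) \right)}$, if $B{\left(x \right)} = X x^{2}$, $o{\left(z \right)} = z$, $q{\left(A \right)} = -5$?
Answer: $\frac{81}{16} \approx 5.0625$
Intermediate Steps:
$X = -4$ ($X = -5 - -1 = -5 + 1 = -4$)
$B{\left(x \right)} = - 4 x^{2}$
$B^{2}{\left(0 + o{\left(3 \right)} \left(- \frac{1}{4}\right) \right)} = \left(- 4 \left(0 + 3 \left(- \frac{1}{4}\right)\right)^{2}\right)^{2} = \left(- 4 \left(0 - \frac{3}{4}\right)^{2}\right)^{2} = \left(- 4 \left(- \frac{3}{4}\right)^{2}\right)^{2} = \left(\left(-4\right) \frac{9}{16}\right)^{2} = \left(- \frac{9}{4}\right)^{2} = \frac{81}{16}$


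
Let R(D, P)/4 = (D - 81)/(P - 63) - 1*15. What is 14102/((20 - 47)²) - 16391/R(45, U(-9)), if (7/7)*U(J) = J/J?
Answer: 131878195/434484 ≈ 303.53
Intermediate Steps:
U(J) = 1 (U(J) = J/J = 1)
R(D, P) = -60 + 4*(-81 + D)/(-63 + P) (R(D, P) = 4*((D - 81)/(P - 63) - 1*15) = 4*((-81 + D)/(-63 + P) - 15) = 4*(-15 + (-81 + D)/(-63 + P)) = -60 + 4*(-81 + D)/(-63 + P))
14102/((20 - 47)²) - 16391/R(45, U(-9)) = 14102/((20 - 47)²) - 16391*(-63 + 1)/(4*(864 + 45 - 15*1)) = 14102/((-27)²) - 16391*(-31/(2*(864 + 45 - 15))) = 14102/729 - 16391/(4*(-1/62)*894) = 14102*(1/729) - 16391/(-1788/31) = 14102/729 - 16391*(-31/1788) = 14102/729 + 508121/1788 = 131878195/434484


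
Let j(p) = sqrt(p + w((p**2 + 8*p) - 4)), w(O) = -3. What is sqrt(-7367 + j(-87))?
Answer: sqrt(-7367 + 3*I*sqrt(10)) ≈ 0.0553 + 85.831*I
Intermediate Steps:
j(p) = sqrt(-3 + p) (j(p) = sqrt(p - 3) = sqrt(-3 + p))
sqrt(-7367 + j(-87)) = sqrt(-7367 + sqrt(-3 - 87)) = sqrt(-7367 + sqrt(-90)) = sqrt(-7367 + 3*I*sqrt(10))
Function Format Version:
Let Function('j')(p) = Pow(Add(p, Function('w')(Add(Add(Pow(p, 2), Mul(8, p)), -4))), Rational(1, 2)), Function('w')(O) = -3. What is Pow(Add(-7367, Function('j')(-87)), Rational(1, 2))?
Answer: Pow(Add(-7367, Mul(3, I, Pow(10, Rational(1, 2)))), Rational(1, 2)) ≈ Add(0.0553, Mul(85.831, I))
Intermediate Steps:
Function('j')(p) = Pow(Add(-3, p), Rational(1, 2)) (Function('j')(p) = Pow(Add(p, -3), Rational(1, 2)) = Pow(Add(-3, p), Rational(1, 2)))
Pow(Add(-7367, Function('j')(-87)), Rational(1, 2)) = Pow(Add(-7367, Pow(Add(-3, -87), Rational(1, 2))), Rational(1, 2)) = Pow(Add(-7367, Pow(-90, Rational(1, 2))), Rational(1, 2)) = Pow(Add(-7367, Mul(3, I, Pow(10, Rational(1, 2)))), Rational(1, 2))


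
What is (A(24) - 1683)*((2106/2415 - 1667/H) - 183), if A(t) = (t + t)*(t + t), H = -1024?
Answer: -4017323979/35840 ≈ -1.1209e+5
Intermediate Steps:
A(t) = 4*t² (A(t) = (2*t)*(2*t) = 4*t²)
(A(24) - 1683)*((2106/2415 - 1667/H) - 183) = (4*24² - 1683)*((2106/2415 - 1667/(-1024)) - 183) = (4*576 - 1683)*((2106*(1/2415) - 1667*(-1/1024)) - 183) = (2304 - 1683)*((702/805 + 1667/1024) - 183) = 621*(2060783/824320 - 183) = 621*(-148789777/824320) = -4017323979/35840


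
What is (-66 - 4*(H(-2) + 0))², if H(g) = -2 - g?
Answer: 4356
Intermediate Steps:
(-66 - 4*(H(-2) + 0))² = (-66 - 4*((-2 - 1*(-2)) + 0))² = (-66 - 4*((-2 + 2) + 0))² = (-66 - 4*(0 + 0))² = (-66 - 4*0)² = (-66 + 0)² = (-66)² = 4356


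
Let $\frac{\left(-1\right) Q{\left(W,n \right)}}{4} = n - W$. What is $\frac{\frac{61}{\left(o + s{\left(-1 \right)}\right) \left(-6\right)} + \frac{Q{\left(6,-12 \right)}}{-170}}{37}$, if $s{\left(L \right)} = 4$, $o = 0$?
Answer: $- \frac{6049}{75480} \approx -0.08014$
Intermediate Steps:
$Q{\left(W,n \right)} = - 4 n + 4 W$ ($Q{\left(W,n \right)} = - 4 \left(n - W\right) = - 4 n + 4 W$)
$\frac{\frac{61}{\left(o + s{\left(-1 \right)}\right) \left(-6\right)} + \frac{Q{\left(6,-12 \right)}}{-170}}{37} = \frac{\frac{61}{\left(0 + 4\right) \left(-6\right)} + \frac{\left(-4\right) \left(-12\right) + 4 \cdot 6}{-170}}{37} = \frac{\frac{61}{4 \left(-6\right)} + \left(48 + 24\right) \left(- \frac{1}{170}\right)}{37} = \frac{\frac{61}{-24} + 72 \left(- \frac{1}{170}\right)}{37} = \frac{61 \left(- \frac{1}{24}\right) - \frac{36}{85}}{37} = \frac{- \frac{61}{24} - \frac{36}{85}}{37} = \frac{1}{37} \left(- \frac{6049}{2040}\right) = - \frac{6049}{75480}$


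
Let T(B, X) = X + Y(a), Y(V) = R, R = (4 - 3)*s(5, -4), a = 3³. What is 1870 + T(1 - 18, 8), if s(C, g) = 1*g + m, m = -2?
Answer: 1872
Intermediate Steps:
s(C, g) = -2 + g (s(C, g) = 1*g - 2 = g - 2 = -2 + g)
a = 27
R = -6 (R = (4 - 3)*(-2 - 4) = 1*(-6) = -6)
Y(V) = -6
T(B, X) = -6 + X (T(B, X) = X - 6 = -6 + X)
1870 + T(1 - 18, 8) = 1870 + (-6 + 8) = 1870 + 2 = 1872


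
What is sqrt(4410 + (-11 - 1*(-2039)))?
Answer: sqrt(6438) ≈ 80.237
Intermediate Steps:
sqrt(4410 + (-11 - 1*(-2039))) = sqrt(4410 + (-11 + 2039)) = sqrt(4410 + 2028) = sqrt(6438)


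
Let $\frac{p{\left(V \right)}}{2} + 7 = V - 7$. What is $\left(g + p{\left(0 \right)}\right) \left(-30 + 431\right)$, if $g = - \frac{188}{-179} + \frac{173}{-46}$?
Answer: $- \frac{101401271}{8234} \approx -12315.0$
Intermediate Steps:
$p{\left(V \right)} = -28 + 2 V$ ($p{\left(V \right)} = -14 + 2 \left(V - 7\right) = -14 + 2 \left(-7 + V\right) = -14 + \left(-14 + 2 V\right) = -28 + 2 V$)
$g = - \frac{22319}{8234}$ ($g = \left(-188\right) \left(- \frac{1}{179}\right) + 173 \left(- \frac{1}{46}\right) = \frac{188}{179} - \frac{173}{46} = - \frac{22319}{8234} \approx -2.7106$)
$\left(g + p{\left(0 \right)}\right) \left(-30 + 431\right) = \left(- \frac{22319}{8234} + \left(-28 + 2 \cdot 0\right)\right) \left(-30 + 431\right) = \left(- \frac{22319}{8234} + \left(-28 + 0\right)\right) 401 = \left(- \frac{22319}{8234} - 28\right) 401 = \left(- \frac{252871}{8234}\right) 401 = - \frac{101401271}{8234}$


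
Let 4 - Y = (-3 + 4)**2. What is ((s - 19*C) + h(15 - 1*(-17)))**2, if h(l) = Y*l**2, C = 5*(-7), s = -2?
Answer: 13950225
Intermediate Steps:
Y = 3 (Y = 4 - (-3 + 4)**2 = 4 - 1*1**2 = 4 - 1*1 = 4 - 1 = 3)
C = -35
h(l) = 3*l**2
((s - 19*C) + h(15 - 1*(-17)))**2 = ((-2 - 19*(-35)) + 3*(15 - 1*(-17))**2)**2 = ((-2 + 665) + 3*(15 + 17)**2)**2 = (663 + 3*32**2)**2 = (663 + 3*1024)**2 = (663 + 3072)**2 = 3735**2 = 13950225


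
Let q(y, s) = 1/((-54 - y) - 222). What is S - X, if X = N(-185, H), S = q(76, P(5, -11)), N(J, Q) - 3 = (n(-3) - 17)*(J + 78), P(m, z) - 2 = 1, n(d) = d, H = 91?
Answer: -754337/352 ≈ -2143.0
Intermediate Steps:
P(m, z) = 3 (P(m, z) = 2 + 1 = 3)
N(J, Q) = -1557 - 20*J (N(J, Q) = 3 + (-3 - 17)*(J + 78) = 3 - 20*(78 + J) = 3 + (-1560 - 20*J) = -1557 - 20*J)
q(y, s) = 1/(-276 - y)
S = -1/352 (S = -1/(276 + 76) = -1/352 ≈ -0.0028409)
X = 2143 (X = -1557 - 20*(-185) = -1557 + 3700 = 2143)
S - X = -1/352 - 1*2143 = -1/352 - 2143 = -754337/352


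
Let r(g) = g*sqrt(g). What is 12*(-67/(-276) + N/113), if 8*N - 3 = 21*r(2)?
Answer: 15349/5198 + 63*sqrt(2)/113 ≈ 3.7413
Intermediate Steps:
r(g) = g**(3/2)
N = 3/8 + 21*sqrt(2)/4 (N = 3/8 + (21*2**(3/2))/8 = 3/8 + (21*(2*sqrt(2)))/8 = 3/8 + (42*sqrt(2))/8 = 3/8 + 21*sqrt(2)/4 ≈ 7.7996)
12*(-67/(-276) + N/113) = 12*(-67/(-276) + (3/8 + 21*sqrt(2)/4)/113) = 12*(-67*(-1/276) + (3/8 + 21*sqrt(2)/4)*(1/113)) = 12*(67/276 + (3/904 + 21*sqrt(2)/452)) = 12*(15349/62376 + 21*sqrt(2)/452) = 15349/5198 + 63*sqrt(2)/113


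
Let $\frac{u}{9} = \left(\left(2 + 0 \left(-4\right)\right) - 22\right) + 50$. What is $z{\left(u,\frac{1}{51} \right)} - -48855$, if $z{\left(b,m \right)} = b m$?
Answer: $\frac{830625}{17} \approx 48860.0$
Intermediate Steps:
$u = 270$ ($u = 9 \left(\left(\left(2 + 0 \left(-4\right)\right) - 22\right) + 50\right) = 9 \left(\left(\left(2 + 0\right) - 22\right) + 50\right) = 9 \left(\left(2 - 22\right) + 50\right) = 9 \left(-20 + 50\right) = 9 \cdot 30 = 270$)
$z{\left(u,\frac{1}{51} \right)} - -48855 = \frac{270}{51} - -48855 = 270 \cdot \frac{1}{51} + 48855 = \frac{90}{17} + 48855 = \frac{830625}{17}$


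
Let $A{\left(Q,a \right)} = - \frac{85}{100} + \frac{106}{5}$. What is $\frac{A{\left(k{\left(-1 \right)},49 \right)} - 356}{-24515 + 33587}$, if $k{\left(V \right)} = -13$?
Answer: $- \frac{959}{25920} \approx -0.036998$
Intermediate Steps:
$A{\left(Q,a \right)} = \frac{407}{20}$ ($A{\left(Q,a \right)} = \left(-85\right) \frac{1}{100} + 106 \cdot \frac{1}{5} = - \frac{17}{20} + \frac{106}{5} = \frac{407}{20}$)
$\frac{A{\left(k{\left(-1 \right)},49 \right)} - 356}{-24515 + 33587} = \frac{\frac{407}{20} - 356}{-24515 + 33587} = - \frac{6713}{20 \cdot 9072} = \left(- \frac{6713}{20}\right) \frac{1}{9072} = - \frac{959}{25920}$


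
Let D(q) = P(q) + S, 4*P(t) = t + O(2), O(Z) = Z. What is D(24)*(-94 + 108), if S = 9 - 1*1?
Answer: 203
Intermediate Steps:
S = 8 (S = 9 - 1 = 8)
P(t) = 1/2 + t/4 (P(t) = (t + 2)/4 = (2 + t)/4 = 1/2 + t/4)
D(q) = 17/2 + q/4 (D(q) = (1/2 + q/4) + 8 = 17/2 + q/4)
D(24)*(-94 + 108) = (17/2 + (1/4)*24)*(-94 + 108) = (17/2 + 6)*14 = (29/2)*14 = 203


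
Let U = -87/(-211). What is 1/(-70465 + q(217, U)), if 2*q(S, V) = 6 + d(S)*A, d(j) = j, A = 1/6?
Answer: -12/845327 ≈ -1.4196e-5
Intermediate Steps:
U = 87/211 (U = -87*(-1/211) = 87/211 ≈ 0.41232)
A = 1/6 ≈ 0.16667
q(S, V) = 3 + S/12 (q(S, V) = (6 + S*(1/6))/2 = (6 + S/6)/2 = 3 + S/12)
1/(-70465 + q(217, U)) = 1/(-70465 + (3 + (1/12)*217)) = 1/(-70465 + (3 + 217/12)) = 1/(-70465 + 253/12) = 1/(-845327/12) = -12/845327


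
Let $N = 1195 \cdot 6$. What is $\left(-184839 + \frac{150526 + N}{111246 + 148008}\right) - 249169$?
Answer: $- \frac{56259076168}{129627} \approx -4.3401 \cdot 10^{5}$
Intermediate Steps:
$N = 7170$
$\left(-184839 + \frac{150526 + N}{111246 + 148008}\right) - 249169 = \left(-184839 + \frac{150526 + 7170}{111246 + 148008}\right) - 249169 = \left(-184839 + \frac{157696}{259254}\right) - 249169 = \left(-184839 + 157696 \cdot \frac{1}{259254}\right) - 249169 = \left(-184839 + \frac{78848}{129627}\right) - 249169 = - \frac{23960046205}{129627} - 249169 = - \frac{56259076168}{129627}$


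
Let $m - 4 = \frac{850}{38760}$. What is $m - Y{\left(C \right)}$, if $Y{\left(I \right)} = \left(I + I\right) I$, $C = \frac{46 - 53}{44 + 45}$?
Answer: $\frac{7241213}{1805988} \approx 4.0096$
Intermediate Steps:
$m = \frac{917}{228}$ ($m = 4 + \frac{850}{38760} = 4 + 850 \cdot \frac{1}{38760} = 4 + \frac{5}{228} = \frac{917}{228} \approx 4.0219$)
$C = - \frac{7}{89} \approx -0.078652$
$Y{\left(I \right)} = 2 I^{2}$ ($Y{\left(I \right)} = 2 I I = 2 I^{2}$)
$m - Y{\left(C \right)} = \frac{917}{228} - 2 \left(- \frac{7}{89}\right)^{2} = \frac{917}{228} - 2 \cdot \frac{49}{7921} = \frac{917}{228} - \frac{98}{7921} = \frac{7241213}{1805988}$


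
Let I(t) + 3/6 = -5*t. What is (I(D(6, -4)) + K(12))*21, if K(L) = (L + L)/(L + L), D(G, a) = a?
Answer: 861/2 ≈ 430.50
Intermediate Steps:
I(t) = -½ - 5*t
K(L) = 1 (K(L) = (2*L)/((2*L)) = (2*L)*(1/(2*L)) = 1)
(I(D(6, -4)) + K(12))*21 = ((-½ - 5*(-4)) + 1)*21 = ((-½ + 20) + 1)*21 = (39/2 + 1)*21 = (41/2)*21 = 861/2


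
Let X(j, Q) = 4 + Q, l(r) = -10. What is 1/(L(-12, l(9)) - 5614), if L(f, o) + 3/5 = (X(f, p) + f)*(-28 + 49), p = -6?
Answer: -5/29543 ≈ -0.00016924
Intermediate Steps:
L(f, o) = -213/5 + 21*f (L(f, o) = -3/5 + ((4 - 6) + f)*(-28 + 49) = -3/5 + (-2 + f)*21 = -3/5 + (-42 + 21*f) = -213/5 + 21*f)
1/(L(-12, l(9)) - 5614) = 1/((-213/5 + 21*(-12)) - 5614) = 1/((-213/5 - 252) - 5614) = 1/(-1473/5 - 5614) = 1/(-29543/5) = -5/29543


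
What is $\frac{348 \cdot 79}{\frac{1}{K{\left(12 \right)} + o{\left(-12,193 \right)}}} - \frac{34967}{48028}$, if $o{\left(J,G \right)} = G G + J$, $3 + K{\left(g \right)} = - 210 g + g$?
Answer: $\frac{45851716422409}{48028} \approx 9.5469 \cdot 10^{8}$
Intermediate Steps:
$K{\left(g \right)} = -3 - 209 g$ ($K{\left(g \right)} = -3 + \left(- 210 g + g\right) = -3 - 209 g$)
$o{\left(J,G \right)} = J + G^{2}$ ($o{\left(J,G \right)} = G^{2} + J = J + G^{2}$)
$\frac{348 \cdot 79}{\frac{1}{K{\left(12 \right)} + o{\left(-12,193 \right)}}} - \frac{34967}{48028} = \frac{348 \cdot 79}{\frac{1}{\left(-3 - 2508\right) - \left(12 - 193^{2}\right)}} - \frac{34967}{48028} = \frac{27492}{\frac{1}{\left(-3 - 2508\right) + \left(-12 + 37249\right)}} - \frac{34967}{48028} = \frac{27492}{\frac{1}{-2511 + 37237}} - \frac{34967}{48028} = \frac{27492}{\frac{1}{34726}} - \frac{34967}{48028} = 27492 \frac{1}{\frac{1}{34726}} - \frac{34967}{48028} = 27492 \cdot 34726 - \frac{34967}{48028} = 954687192 - \frac{34967}{48028} = \frac{45851716422409}{48028}$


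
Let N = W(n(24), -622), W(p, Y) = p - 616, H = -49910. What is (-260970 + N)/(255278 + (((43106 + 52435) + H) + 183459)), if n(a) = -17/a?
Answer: -6278081/11624832 ≈ -0.54006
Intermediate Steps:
W(p, Y) = -616 + p
N = -14801/24 (N = -616 - 17/24 = -14801/24 ≈ -616.71)
(-260970 + N)/(255278 + (((43106 + 52435) + H) + 183459)) = (-260970 - 14801/24)/(255278 + (((43106 + 52435) - 49910) + 183459)) = -6278081/(24*(255278 + ((95541 - 49910) + 183459))) = -6278081/(24*(255278 + (45631 + 183459))) = -6278081/(24*(255278 + 229090)) = -6278081/24/484368 = -6278081/24*1/484368 = -6278081/11624832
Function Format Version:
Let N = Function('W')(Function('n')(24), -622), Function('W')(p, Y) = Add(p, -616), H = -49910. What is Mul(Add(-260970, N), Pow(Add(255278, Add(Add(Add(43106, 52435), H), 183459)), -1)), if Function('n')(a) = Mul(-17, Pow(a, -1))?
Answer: Rational(-6278081, 11624832) ≈ -0.54006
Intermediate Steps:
Function('W')(p, Y) = Add(-616, p)
N = Rational(-14801, 24) (N = Add(-616, Mul(-17, Pow(24, -1))) = Add(-616, Mul(-17, Rational(1, 24))) = Add(-616, Rational(-17, 24)) = Rational(-14801, 24) ≈ -616.71)
Mul(Add(-260970, N), Pow(Add(255278, Add(Add(Add(43106, 52435), H), 183459)), -1)) = Mul(Add(-260970, Rational(-14801, 24)), Pow(Add(255278, Add(Add(Add(43106, 52435), -49910), 183459)), -1)) = Mul(Rational(-6278081, 24), Pow(Add(255278, Add(Add(95541, -49910), 183459)), -1)) = Mul(Rational(-6278081, 24), Pow(Add(255278, Add(45631, 183459)), -1)) = Mul(Rational(-6278081, 24), Pow(Add(255278, 229090), -1)) = Mul(Rational(-6278081, 24), Pow(484368, -1)) = Mul(Rational(-6278081, 24), Rational(1, 484368)) = Rational(-6278081, 11624832)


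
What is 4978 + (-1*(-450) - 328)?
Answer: 5100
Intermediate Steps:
4978 + (-1*(-450) - 328) = 4978 + (450 - 328) = 4978 + 122 = 5100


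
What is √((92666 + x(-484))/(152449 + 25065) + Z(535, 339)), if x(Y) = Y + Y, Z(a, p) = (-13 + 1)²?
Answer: √3939354141/5221 ≈ 12.021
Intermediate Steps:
Z(a, p) = 144 (Z(a, p) = (-12)² = 144)
x(Y) = 2*Y
√((92666 + x(-484))/(152449 + 25065) + Z(535, 339)) = √((92666 + 2*(-484))/(152449 + 25065) + 144) = √((92666 - 968)/177514 + 144) = √(91698*(1/177514) + 144) = √(2697/5221 + 144) = √(754521/5221) = √3939354141/5221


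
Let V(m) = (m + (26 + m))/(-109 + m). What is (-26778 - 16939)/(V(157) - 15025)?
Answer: 524604/180215 ≈ 2.9110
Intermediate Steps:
V(m) = (26 + 2*m)/(-109 + m)
(-26778 - 16939)/(V(157) - 15025) = (-26778 - 16939)/(2*(13 + 157)/(-109 + 157) - 15025) = -43717/(2*170/48 - 15025) = -43717/(2*(1/48)*170 - 15025) = -43717/(85/12 - 15025) = -43717/(-180215/12) = -43717*(-12/180215) = 524604/180215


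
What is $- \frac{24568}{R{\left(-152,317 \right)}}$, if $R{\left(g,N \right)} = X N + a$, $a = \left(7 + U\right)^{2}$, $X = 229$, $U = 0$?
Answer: $- \frac{12284}{36321} \approx -0.33821$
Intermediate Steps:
$a = 49$ ($a = \left(7 + 0\right)^{2} = 7^{2} = 49$)
$R{\left(g,N \right)} = 49 + 229 N$ ($R{\left(g,N \right)} = 229 N + 49 = 49 + 229 N$)
$- \frac{24568}{R{\left(-152,317 \right)}} = - \frac{24568}{49 + 229 \cdot 317} = - \frac{24568}{49 + 72593} = - \frac{24568}{72642} = \left(-24568\right) \frac{1}{72642} = - \frac{12284}{36321}$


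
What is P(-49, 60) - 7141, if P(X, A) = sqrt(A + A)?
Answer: -7141 + 2*sqrt(30) ≈ -7130.0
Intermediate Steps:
P(X, A) = sqrt(2)*sqrt(A) (P(X, A) = sqrt(2*A) = sqrt(2)*sqrt(A))
P(-49, 60) - 7141 = sqrt(2)*sqrt(60) - 7141 = sqrt(2)*(2*sqrt(15)) - 7141 = 2*sqrt(30) - 7141 = -7141 + 2*sqrt(30)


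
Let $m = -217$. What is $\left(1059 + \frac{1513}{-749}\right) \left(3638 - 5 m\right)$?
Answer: $\frac{3739095194}{749} \approx 4.9921 \cdot 10^{6}$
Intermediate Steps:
$\left(1059 + \frac{1513}{-749}\right) \left(3638 - 5 m\right) = \left(1059 + \frac{1513}{-749}\right) \left(3638 - -1085\right) = \left(1059 + 1513 \left(- \frac{1}{749}\right)\right) \left(3638 + 1085\right) = \left(1059 - \frac{1513}{749}\right) 4723 = \frac{791678}{749} \cdot 4723 = \frac{3739095194}{749}$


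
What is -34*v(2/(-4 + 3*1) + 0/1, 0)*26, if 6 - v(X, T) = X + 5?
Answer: -2652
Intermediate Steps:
v(X, T) = 1 - X (v(X, T) = 6 - (X + 5) = 6 - (5 + X) = 6 + (-5 - X) = 1 - X)
-34*v(2/(-4 + 3*1) + 0/1, 0)*26 = -34*(1 - (2/(-4 + 3*1) + 0/1))*26 = -34*(1 - (2/(-4 + 3) + 0*1))*26 = -34*(1 - (2/(-1) + 0))*26 = -34*(1 - (2*(-1) + 0))*26 = -34*(1 - (-2 + 0))*26 = -34*(1 - 1*(-2))*26 = -34*(1 + 2)*26 = -34*3*26 = -102*26 = -2652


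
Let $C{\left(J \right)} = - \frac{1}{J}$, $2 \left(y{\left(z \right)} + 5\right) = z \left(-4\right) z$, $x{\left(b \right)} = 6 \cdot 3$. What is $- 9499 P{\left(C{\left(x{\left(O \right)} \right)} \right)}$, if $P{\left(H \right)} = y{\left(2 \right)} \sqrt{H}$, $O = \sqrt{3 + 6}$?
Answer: $\frac{123487 i \sqrt{2}}{6} \approx 29106.0 i$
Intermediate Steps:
$O = 3$ ($O = \sqrt{9} = 3$)
$x{\left(b \right)} = 18$
$y{\left(z \right)} = -5 - 2 z^{2}$ ($y{\left(z \right)} = -5 + \frac{z \left(-4\right) z}{2} = -5 + \frac{- 4 z z}{2} = -5 + \frac{\left(-4\right) z^{2}}{2} = -5 - 2 z^{2}$)
$P{\left(H \right)} = - 13 \sqrt{H}$ ($P{\left(H \right)} = \left(-5 - 2 \cdot 2^{2}\right) \sqrt{H} = \left(-5 - 8\right) \sqrt{H} = - 13 \sqrt{H}$)
$- 9499 P{\left(C{\left(x{\left(O \right)} \right)} \right)} = - 9499 \left(- 13 \sqrt{- \frac{1}{18}}\right) = - 9499 \left(- 13 \frac{i \sqrt{2}}{6}\right) = - 9499 \left(- \frac{13 i \sqrt{2}}{6}\right) = \frac{123487 i \sqrt{2}}{6}$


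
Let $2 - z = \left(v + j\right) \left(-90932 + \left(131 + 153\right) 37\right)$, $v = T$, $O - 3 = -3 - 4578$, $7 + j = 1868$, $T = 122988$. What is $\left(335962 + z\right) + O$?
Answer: $10041187362$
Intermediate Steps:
$j = 1861$ ($j = -7 + 1868 = 1861$)
$O = -4578$ ($O = 3 - 4581 = -4578$)
$v = 122988$
$z = 10040855978$ ($z = 2 - \left(122988 + 1861\right) \left(-90932 + \left(131 + 153\right) 37\right) = 2 - 124849 \left(-90932 + 284 \cdot 37\right) = 2 - 124849 \left(-90932 + 10508\right) = 2 - 124849 \left(-80424\right) = 2 - -10040855976 = 2 + 10040855976 = 10040855978$)
$\left(335962 + z\right) + O = \left(335962 + 10040855978\right) - 4578 = 10041191940 - 4578 = 10041187362$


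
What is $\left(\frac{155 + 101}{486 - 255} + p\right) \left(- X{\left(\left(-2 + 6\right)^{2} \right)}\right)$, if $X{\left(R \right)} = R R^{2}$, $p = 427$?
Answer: $- \frac{405065728}{231} \approx -1.7535 \cdot 10^{6}$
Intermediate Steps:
$X{\left(R \right)} = R^{3}$
$\left(\frac{155 + 101}{486 - 255} + p\right) \left(- X{\left(\left(-2 + 6\right)^{2} \right)}\right) = \left(\frac{155 + 101}{486 - 255} + 427\right) \left(- \left(\left(-2 + 6\right)^{2}\right)^{3}\right) = \left(\frac{256}{231} + 427\right) \left(- \left(4^{2}\right)^{3}\right) = \left(256 \cdot \frac{1}{231} + 427\right) \left(- 16^{3}\right) = \left(\frac{256}{231} + 427\right) \left(\left(-1\right) 4096\right) = \frac{98893}{231} \left(-4096\right) = - \frac{405065728}{231}$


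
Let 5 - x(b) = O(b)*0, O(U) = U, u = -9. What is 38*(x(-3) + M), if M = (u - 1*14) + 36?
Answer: 684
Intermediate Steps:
x(b) = 5 (x(b) = 5 - b*0 = 5 - 1*0 = 5 + 0 = 5)
M = 13 (M = (-9 - 1*14) + 36 = (-9 - 14) + 36 = -23 + 36 = 13)
38*(x(-3) + M) = 38*(5 + 13) = 38*18 = 684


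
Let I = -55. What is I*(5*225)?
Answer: -61875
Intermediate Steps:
I*(5*225) = -275*225 = -55*1125 = -61875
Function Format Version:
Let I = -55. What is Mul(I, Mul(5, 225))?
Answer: -61875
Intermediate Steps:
Mul(I, Mul(5, 225)) = Mul(-55, Mul(5, 225)) = Mul(-55, 1125) = -61875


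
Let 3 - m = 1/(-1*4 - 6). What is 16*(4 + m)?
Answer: 568/5 ≈ 113.60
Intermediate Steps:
m = 31/10 (m = 3 - 1/(-1*4 - 6) = 3 - 1/(-4 - 6) = 3 - 1/(-10) = 3 - 1*(-⅒) = 3 + ⅒ = 31/10 ≈ 3.1000)
16*(4 + m) = 16*(4 + 31/10) = 16*(71/10) = 568/5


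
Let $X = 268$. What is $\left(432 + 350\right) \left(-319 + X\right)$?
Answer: $-39882$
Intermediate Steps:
$\left(432 + 350\right) \left(-319 + X\right) = \left(432 + 350\right) \left(-319 + 268\right) = 782 \left(-51\right) = -39882$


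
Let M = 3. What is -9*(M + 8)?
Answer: -99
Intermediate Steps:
-9*(M + 8) = -9*(3 + 8) = -9*11 = -99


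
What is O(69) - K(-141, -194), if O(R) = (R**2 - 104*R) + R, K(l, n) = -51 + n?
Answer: -2101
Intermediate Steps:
O(R) = R**2 - 103*R
O(69) - K(-141, -194) = 69*(-103 + 69) - (-51 - 194) = 69*(-34) - 1*(-245) = -2346 + 245 = -2101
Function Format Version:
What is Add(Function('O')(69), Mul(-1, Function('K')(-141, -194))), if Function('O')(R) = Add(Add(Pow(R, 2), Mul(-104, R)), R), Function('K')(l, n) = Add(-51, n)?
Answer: -2101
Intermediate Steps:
Function('O')(R) = Add(Pow(R, 2), Mul(-103, R))
Add(Function('O')(69), Mul(-1, Function('K')(-141, -194))) = Add(Mul(69, Add(-103, 69)), Mul(-1, Add(-51, -194))) = Add(Mul(69, -34), Mul(-1, -245)) = Add(-2346, 245) = -2101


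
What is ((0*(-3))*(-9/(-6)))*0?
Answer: 0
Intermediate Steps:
((0*(-3))*(-9/(-6)))*0 = (0*(-9*(-1/6)))*0 = (0*(3/2))*0 = 0*0 = 0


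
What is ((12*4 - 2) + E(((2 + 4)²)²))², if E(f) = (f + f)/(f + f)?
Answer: 2209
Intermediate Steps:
E(f) = 1 (E(f) = (2*f)/((2*f)) = (2*f)*(1/(2*f)) = 1)
((12*4 - 2) + E(((2 + 4)²)²))² = ((12*4 - 2) + 1)² = ((48 - 2) + 1)² = (46 + 1)² = 47² = 2209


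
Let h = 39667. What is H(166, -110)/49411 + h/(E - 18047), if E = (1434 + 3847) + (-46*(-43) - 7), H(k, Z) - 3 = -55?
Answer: -1960547477/533391745 ≈ -3.6756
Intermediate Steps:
H(k, Z) = -52 (H(k, Z) = 3 - 55 = -52)
E = 7252 (E = 5281 + (1978 - 7) = 5281 + 1971 = 7252)
H(166, -110)/49411 + h/(E - 18047) = -52/49411 + 39667/(7252 - 18047) = -52*1/49411 + 39667/(-10795) = -52/49411 + 39667*(-1/10795) = -52/49411 - 39667/10795 = -1960547477/533391745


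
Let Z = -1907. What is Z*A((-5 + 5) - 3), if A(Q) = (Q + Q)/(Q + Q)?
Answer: -1907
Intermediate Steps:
A(Q) = 1 (A(Q) = (2*Q)/((2*Q)) = (2*Q)*(1/(2*Q)) = 1)
Z*A((-5 + 5) - 3) = -1907*1 = -1907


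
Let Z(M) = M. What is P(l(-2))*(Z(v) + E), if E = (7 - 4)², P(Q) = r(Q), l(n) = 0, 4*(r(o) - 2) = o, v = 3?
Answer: 24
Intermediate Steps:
r(o) = 2 + o/4
P(Q) = 2 + Q/4
E = 9 (E = 3² = 9)
P(l(-2))*(Z(v) + E) = (2 + (¼)*0)*(3 + 9) = (2 + 0)*12 = 2*12 = 24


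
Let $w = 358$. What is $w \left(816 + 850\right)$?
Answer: $596428$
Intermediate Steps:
$w \left(816 + 850\right) = 358 \left(816 + 850\right) = 358 \cdot 1666 = 596428$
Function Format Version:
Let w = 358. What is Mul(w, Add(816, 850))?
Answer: 596428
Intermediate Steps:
Mul(w, Add(816, 850)) = Mul(358, Add(816, 850)) = Mul(358, 1666) = 596428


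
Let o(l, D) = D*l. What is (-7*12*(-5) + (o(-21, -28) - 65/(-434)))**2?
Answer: 191438626369/188356 ≈ 1.0164e+6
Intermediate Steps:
(-7*12*(-5) + (o(-21, -28) - 65/(-434)))**2 = (-7*12*(-5) + (-28*(-21) - 65/(-434)))**2 = (-84*(-5) + (588 - 65*(-1/434)))**2 = (420 + (588 + 65/434))**2 = (420 + 255257/434)**2 = (437537/434)**2 = 191438626369/188356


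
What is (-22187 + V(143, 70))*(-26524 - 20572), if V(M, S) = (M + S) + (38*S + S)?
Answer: 906315424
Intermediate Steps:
V(M, S) = M + 40*S (V(M, S) = (M + S) + 39*S = M + 40*S)
(-22187 + V(143, 70))*(-26524 - 20572) = (-22187 + (143 + 40*70))*(-26524 - 20572) = (-22187 + (143 + 2800))*(-47096) = (-22187 + 2943)*(-47096) = -19244*(-47096) = 906315424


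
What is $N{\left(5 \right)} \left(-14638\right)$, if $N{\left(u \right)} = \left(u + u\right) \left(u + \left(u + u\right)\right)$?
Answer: $-2195700$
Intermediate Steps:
$N{\left(u \right)} = 6 u^{2}$ ($N{\left(u \right)} = 2 u \left(u + 2 u\right) = 2 u 3 u = 6 u^{2}$)
$N{\left(5 \right)} \left(-14638\right) = 6 \cdot 5^{2} \left(-14638\right) = 6 \cdot 25 \left(-14638\right) = 150 \left(-14638\right) = -2195700$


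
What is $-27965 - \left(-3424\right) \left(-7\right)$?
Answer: $-51933$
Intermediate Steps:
$-27965 - \left(-3424\right) \left(-7\right) = -27965 - 23968 = -51933$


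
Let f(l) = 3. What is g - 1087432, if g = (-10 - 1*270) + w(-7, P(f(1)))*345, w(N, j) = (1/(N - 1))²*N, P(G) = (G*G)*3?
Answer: -69615983/64 ≈ -1.0878e+6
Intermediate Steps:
P(G) = 3*G² (P(G) = G²*3 = 3*G²)
w(N, j) = N/(-1 + N)² (w(N, j) = (1/(-1 + N))²*N = N/(-1 + N)²)
g = -20335/64 (g = (-10 - 1*270) - 7/(-1 - 7)²*345 = (-10 - 270) - 7/(-8)²*345 = -280 - 7*1/64*345 = -280 - 7/64*345 = -280 - 2415/64 = -20335/64 ≈ -317.73)
g - 1087432 = -20335/64 - 1087432 = -69615983/64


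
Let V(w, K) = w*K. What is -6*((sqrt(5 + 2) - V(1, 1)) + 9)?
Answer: -48 - 6*sqrt(7) ≈ -63.875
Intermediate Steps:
V(w, K) = K*w
-6*((sqrt(5 + 2) - V(1, 1)) + 9) = -6*((sqrt(5 + 2) - 1) + 9) = -6*((sqrt(7) - 1*1) + 9) = -6*((sqrt(7) - 1) + 9) = -6*((-1 + sqrt(7)) + 9) = -6*(8 + sqrt(7)) = -48 - 6*sqrt(7)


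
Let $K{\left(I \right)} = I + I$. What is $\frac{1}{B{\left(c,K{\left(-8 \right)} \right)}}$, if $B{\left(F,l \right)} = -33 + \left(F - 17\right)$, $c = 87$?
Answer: $\frac{1}{37} \approx 0.027027$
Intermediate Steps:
$K{\left(I \right)} = 2 I$
$B{\left(F,l \right)} = -50 + F$ ($B{\left(F,l \right)} = -33 + \left(-17 + F\right) = -50 + F$)
$\frac{1}{B{\left(c,K{\left(-8 \right)} \right)}} = \frac{1}{-50 + 87} = \frac{1}{37}$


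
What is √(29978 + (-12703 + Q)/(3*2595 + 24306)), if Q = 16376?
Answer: √30872429990061/32091 ≈ 173.14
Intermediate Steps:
√(29978 + (-12703 + Q)/(3*2595 + 24306)) = √(29978 + (-12703 + 16376)/(3*2595 + 24306)) = √(29978 + 3673/(7785 + 24306)) = √(29978 + 3673/32091) = √(962027671/32091) = √30872429990061/32091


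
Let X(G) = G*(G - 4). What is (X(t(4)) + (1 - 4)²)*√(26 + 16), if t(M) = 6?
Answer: 21*√42 ≈ 136.10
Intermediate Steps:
X(G) = G*(-4 + G)
(X(t(4)) + (1 - 4)²)*√(26 + 16) = (6*(-4 + 6) + (1 - 4)²)*√(26 + 16) = (6*2 + (-3)²)*√42 = (12 + 9)*√42 = 21*√42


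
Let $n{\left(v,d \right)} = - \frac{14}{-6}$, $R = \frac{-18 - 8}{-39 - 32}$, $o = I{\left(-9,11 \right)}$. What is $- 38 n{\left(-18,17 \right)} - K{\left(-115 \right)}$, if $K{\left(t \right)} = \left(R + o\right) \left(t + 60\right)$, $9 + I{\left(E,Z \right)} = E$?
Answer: $- \frac{225466}{213} \approx -1058.5$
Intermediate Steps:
$I{\left(E,Z \right)} = -9 + E$
$o = -18$ ($o = -9 - 9 = -18$)
$R = \frac{26}{71}$ ($R = - \frac{26}{-71} = \left(-26\right) \left(- \frac{1}{71}\right) = \frac{26}{71} \approx 0.3662$)
$n{\left(v,d \right)} = \frac{7}{3}$ ($n{\left(v,d \right)} = \left(-14\right) \left(- \frac{1}{6}\right) = \frac{7}{3}$)
$K{\left(t \right)} = - \frac{75120}{71} - \frac{1252 t}{71}$ ($K{\left(t \right)} = \left(\frac{26}{71} - 18\right) \left(t + 60\right) = - \frac{1252 \left(60 + t\right)}{71} = - \frac{75120}{71} - \frac{1252 t}{71}$)
$- 38 n{\left(-18,17 \right)} - K{\left(-115 \right)} = \left(-38\right) \frac{7}{3} - \left(- \frac{75120}{71} - - \frac{143980}{71}\right) = - \frac{266}{3} - \left(- \frac{75120}{71} + \frac{143980}{71}\right) = - \frac{266}{3} - \frac{68860}{71} = - \frac{225466}{213}$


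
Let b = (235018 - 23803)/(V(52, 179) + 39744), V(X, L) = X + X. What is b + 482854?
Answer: 19240977407/39848 ≈ 4.8286e+5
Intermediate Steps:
V(X, L) = 2*X
b = 211215/39848 (b = (235018 - 23803)/(2*52 + 39744) = 211215/(104 + 39744) = 211215/39848 ≈ 5.3005)
b + 482854 = 211215/39848 + 482854 = 19240977407/39848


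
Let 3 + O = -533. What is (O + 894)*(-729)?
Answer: -260982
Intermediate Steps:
O = -536 (O = -3 - 533 = -536)
(O + 894)*(-729) = (-536 + 894)*(-729) = 358*(-729) = -260982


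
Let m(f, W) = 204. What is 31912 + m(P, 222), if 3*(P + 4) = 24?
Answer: 32116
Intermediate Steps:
P = 4 (P = -4 + (1/3)*24 = -4 + 8 = 4)
31912 + m(P, 222) = 31912 + 204 = 32116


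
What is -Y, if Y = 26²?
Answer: -676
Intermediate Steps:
Y = 676
-Y = -1*676 = -676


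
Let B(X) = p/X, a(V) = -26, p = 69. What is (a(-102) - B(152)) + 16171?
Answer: 2453971/152 ≈ 16145.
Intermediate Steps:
B(X) = 69/X
(a(-102) - B(152)) + 16171 = (-26 - 69/152) + 16171 = -4021/152 + 16171 = 2453971/152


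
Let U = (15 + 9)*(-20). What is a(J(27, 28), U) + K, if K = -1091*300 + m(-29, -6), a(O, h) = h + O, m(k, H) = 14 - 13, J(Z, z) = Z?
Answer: -327752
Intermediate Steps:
U = -480 (U = 24*(-20) = -480)
m(k, H) = 1
a(O, h) = O + h
K = -327299 (K = -1091*300 + 1 = -327300 + 1 = -327299)
a(J(27, 28), U) + K = (27 - 480) - 327299 = -453 - 327299 = -327752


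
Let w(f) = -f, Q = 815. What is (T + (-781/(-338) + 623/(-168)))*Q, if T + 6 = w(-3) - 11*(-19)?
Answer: 676341605/4056 ≈ 1.6675e+5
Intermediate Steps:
T = 206 (T = -6 + (-1*(-3) - 11*(-19)) = -6 + (3 + 209) = -6 + 212 = 206)
(T + (-781/(-338) + 623/(-168)))*Q = (206 + (-781/(-338) + 623/(-168)))*815 = (206 + (-781*(-1/338) + 623*(-1/168)))*815 = (206 + (781/338 - 89/24))*815 = (206 - 5669/4056)*815 = (829867/4056)*815 = 676341605/4056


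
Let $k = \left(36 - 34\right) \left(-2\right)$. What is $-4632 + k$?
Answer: $-4636$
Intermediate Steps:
$k = -4$ ($k = 2 \left(-2\right) = -4$)
$-4632 + k = -4632 - 4 = -4636$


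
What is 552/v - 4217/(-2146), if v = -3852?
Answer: 1254941/688866 ≈ 1.8217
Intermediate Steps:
552/v - 4217/(-2146) = 552/(-3852) - 4217/(-2146) = 552*(-1/3852) - 4217*(-1/2146) = -46/321 + 4217/2146 = 1254941/688866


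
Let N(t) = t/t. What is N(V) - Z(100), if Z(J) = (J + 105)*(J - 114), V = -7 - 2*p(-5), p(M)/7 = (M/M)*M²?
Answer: 2871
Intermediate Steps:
p(M) = 7*M² (p(M) = 7*((M/M)*M²) = 7*(1*M²) = 7*M²)
V = -357 (V = -7 - 14*(-5)² = -7 - 14*25 = -7 - 2*175 = -7 - 350 = -357)
Z(J) = (-114 + J)*(105 + J) (Z(J) = (105 + J)*(-114 + J) = (-114 + J)*(105 + J))
N(t) = 1
N(V) - Z(100) = 1 - (-11970 + 100² - 9*100) = 1 - (-11970 + 10000 - 900) = 1 - 1*(-2870) = 1 + 2870 = 2871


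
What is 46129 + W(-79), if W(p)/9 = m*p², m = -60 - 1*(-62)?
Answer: 158467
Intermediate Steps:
m = 2 (m = -60 + 62 = 2)
W(p) = 18*p² (W(p) = 9*(2*p²) = 18*p²)
46129 + W(-79) = 46129 + 18*(-79)² = 46129 + 18*6241 = 46129 + 112338 = 158467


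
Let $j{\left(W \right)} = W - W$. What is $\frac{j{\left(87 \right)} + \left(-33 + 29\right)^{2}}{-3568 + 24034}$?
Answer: $\frac{8}{10233} \approx 0.00078178$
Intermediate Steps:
$j{\left(W \right)} = 0$
$\frac{j{\left(87 \right)} + \left(-33 + 29\right)^{2}}{-3568 + 24034} = \frac{0 + \left(-33 + 29\right)^{2}}{-3568 + 24034} = \frac{0 + \left(-4\right)^{2}}{20466} = \left(0 + 16\right) \frac{1}{20466} = 16 \cdot \frac{1}{20466} = \frac{8}{10233}$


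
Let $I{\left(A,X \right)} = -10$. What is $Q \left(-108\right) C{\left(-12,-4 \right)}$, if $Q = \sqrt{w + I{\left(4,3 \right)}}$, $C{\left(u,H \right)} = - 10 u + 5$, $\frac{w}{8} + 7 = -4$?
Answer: $- 94500 i \sqrt{2} \approx - 1.3364 \cdot 10^{5} i$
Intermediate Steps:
$w = -88$ ($w = -56 + 8 \left(-4\right) = -56 - 32 = -88$)
$C{\left(u,H \right)} = 5 - 10 u$
$Q = 7 i \sqrt{2}$ ($Q = \sqrt{-88 - 10} = \sqrt{-98} = 7 i \sqrt{2} \approx 9.8995 i$)
$Q \left(-108\right) C{\left(-12,-4 \right)} = 7 i \sqrt{2} \left(-108\right) \left(5 - -120\right) = - 756 i \sqrt{2} \left(5 + 120\right) = - 756 i \sqrt{2} \cdot 125 = - 94500 i \sqrt{2}$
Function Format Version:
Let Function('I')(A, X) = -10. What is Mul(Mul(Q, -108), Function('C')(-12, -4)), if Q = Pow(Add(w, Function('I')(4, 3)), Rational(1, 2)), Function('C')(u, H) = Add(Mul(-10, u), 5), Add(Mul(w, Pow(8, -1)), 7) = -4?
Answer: Mul(-94500, I, Pow(2, Rational(1, 2))) ≈ Mul(-1.3364e+5, I)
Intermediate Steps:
w = -88 (w = Add(-56, Mul(8, -4)) = Add(-56, -32) = -88)
Function('C')(u, H) = Add(5, Mul(-10, u))
Q = Mul(7, I, Pow(2, Rational(1, 2))) (Q = Pow(Add(-88, -10), Rational(1, 2)) = Pow(-98, Rational(1, 2)) = Mul(7, I, Pow(2, Rational(1, 2))) ≈ Mul(9.8995, I))
Mul(Mul(Q, -108), Function('C')(-12, -4)) = Mul(Mul(Mul(7, I, Pow(2, Rational(1, 2))), -108), Add(5, Mul(-10, -12))) = Mul(Mul(-756, I, Pow(2, Rational(1, 2))), Add(5, 120)) = Mul(Mul(-756, I, Pow(2, Rational(1, 2))), 125) = Mul(-94500, I, Pow(2, Rational(1, 2)))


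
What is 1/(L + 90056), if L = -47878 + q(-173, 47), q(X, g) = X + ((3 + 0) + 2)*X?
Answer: 1/41140 ≈ 2.4307e-5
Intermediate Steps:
q(X, g) = 6*X (q(X, g) = X + (3 + 2)*X = X + 5*X = 6*X)
L = -48916 (L = -47878 + 6*(-173) = -47878 - 1038 = -48916)
1/(L + 90056) = 1/(-48916 + 90056) = 1/41140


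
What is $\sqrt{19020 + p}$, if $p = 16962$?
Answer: $3 \sqrt{3998} \approx 189.69$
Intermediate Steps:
$\sqrt{19020 + p} = \sqrt{19020 + 16962} = \sqrt{35982} = 3 \sqrt{3998}$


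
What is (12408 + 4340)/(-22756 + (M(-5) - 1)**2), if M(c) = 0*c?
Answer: -16748/22755 ≈ -0.73601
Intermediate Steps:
M(c) = 0
(12408 + 4340)/(-22756 + (M(-5) - 1)**2) = (12408 + 4340)/(-22756 + (0 - 1)**2) = 16748/(-22756 + (-1)**2) = 16748/(-22756 + 1) = 16748/(-22755) = 16748*(-1/22755) = -16748/22755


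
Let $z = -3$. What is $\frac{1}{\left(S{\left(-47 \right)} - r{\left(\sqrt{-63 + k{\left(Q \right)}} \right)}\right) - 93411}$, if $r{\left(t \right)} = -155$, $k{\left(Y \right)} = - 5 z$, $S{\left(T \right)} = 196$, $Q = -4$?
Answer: $- \frac{1}{93060} \approx -1.0746 \cdot 10^{-5}$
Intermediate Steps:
$k{\left(Y \right)} = 15$ ($k{\left(Y \right)} = \left(-5\right) \left(-3\right) = 15$)
$\frac{1}{\left(S{\left(-47 \right)} - r{\left(\sqrt{-63 + k{\left(Q \right)}} \right)}\right) - 93411} = \frac{1}{\left(196 - -155\right) - 93411} = \frac{1}{\left(196 + 155\right) - 93411} = \frac{1}{351 - 93411} = \frac{1}{-93060} = - \frac{1}{93060}$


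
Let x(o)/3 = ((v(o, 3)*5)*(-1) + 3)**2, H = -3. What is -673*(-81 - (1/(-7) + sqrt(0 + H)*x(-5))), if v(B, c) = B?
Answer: 380918/7 + 1582896*I*sqrt(3) ≈ 54417.0 + 2.7417e+6*I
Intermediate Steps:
x(o) = 3*(3 - 5*o)**2 (x(o) = 3*((o*5)*(-1) + 3)**2 = 3*((5*o)*(-1) + 3)**2 = 3*(-5*o + 3)**2 = 3*(3 - 5*o)**2)
-673*(-81 - (1/(-7) + sqrt(0 + H)*x(-5))) = -673*(-81 - (1/(-7) + sqrt(0 - 3)*(3*(-3 + 5*(-5))**2))) = -673*(-81 - (-1/7 + sqrt(-3)*(3*(-3 - 25)**2))) = -673*(-81 - (-1/7 + (I*sqrt(3))*(3*(-28)**2))) = -673*(-81 - (-1/7 + (I*sqrt(3))*(3*784))) = -673*(-81 - (-1/7 + (I*sqrt(3))*2352)) = -673*(-81 - (-1/7 + 2352*I*sqrt(3))) = -673*(-81 + (1/7 - 2352*I*sqrt(3))) = -673*(-566/7 - 2352*I*sqrt(3)) = 380918/7 + 1582896*I*sqrt(3)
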